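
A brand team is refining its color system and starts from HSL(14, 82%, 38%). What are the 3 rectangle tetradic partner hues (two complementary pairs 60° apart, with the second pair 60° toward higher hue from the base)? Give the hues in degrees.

A rectangular tetradic uses two complementary pairs 60° apart: offsets 0°, 60°, 180°, 240°.
14 + 60 = 74°
14 + 180 = 194°
14 + 240 = 254°

74°, 194°, 254°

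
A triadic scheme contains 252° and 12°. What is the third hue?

132°

A triad spaces three hues 120° apart.
The full set is {12°, 132°, 252°}.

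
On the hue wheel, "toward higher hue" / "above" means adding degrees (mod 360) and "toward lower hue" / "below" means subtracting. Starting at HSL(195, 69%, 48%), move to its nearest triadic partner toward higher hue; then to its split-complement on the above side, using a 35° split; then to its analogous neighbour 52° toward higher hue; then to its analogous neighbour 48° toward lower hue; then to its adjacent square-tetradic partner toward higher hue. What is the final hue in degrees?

+120° (triadic ↑): 195 + 120 = 315°
+215° (split-comp 35° ↑): 315 + 215 = 530 → 530 − 360 = 170°
+52° (analog 52° ↑): 170 + 52 = 222°
−48° (analog 48° ↓): 222 − 48 = 174°
+90° (square ↑): 174 + 90 = 264°

264°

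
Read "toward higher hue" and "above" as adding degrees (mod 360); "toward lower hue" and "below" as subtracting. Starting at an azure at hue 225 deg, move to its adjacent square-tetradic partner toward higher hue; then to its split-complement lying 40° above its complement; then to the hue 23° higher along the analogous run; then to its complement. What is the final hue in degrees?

225 + 90 = 315°   (square ↑)
315 + 220 = 535 → 535 − 360 = 175°   (split-comp 40° ↑)
175 + 23 = 198°   (analog 23° ↑)
198 + 180 = 378 → 378 − 360 = 18°   (complement)

18°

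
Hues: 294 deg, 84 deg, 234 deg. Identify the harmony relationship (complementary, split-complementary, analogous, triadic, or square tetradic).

Sort the hues: 84°, 234°, 294°.
Successive gaps around the wheel: 150°, 60°, 150°.
Two 150° gaps and one 60° gap — a base hue opposite a pair of accents 30° either side of its complement — is the split-complementary pattern.

split-complementary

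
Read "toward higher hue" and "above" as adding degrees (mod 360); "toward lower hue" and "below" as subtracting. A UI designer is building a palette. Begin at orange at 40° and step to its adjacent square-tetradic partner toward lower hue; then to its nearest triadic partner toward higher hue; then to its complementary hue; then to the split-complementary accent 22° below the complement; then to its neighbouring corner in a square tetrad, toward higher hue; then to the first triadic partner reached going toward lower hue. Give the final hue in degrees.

18°

square ↓ −90°: 40 − 90 = -50 → -50 + 360 = 310°
triadic ↑ +120°: 310 + 120 = 430 → 430 − 360 = 70°
complement +180°: 70 + 180 = 250°
split-comp 22° ↓ +158°: 250 + 158 = 408 → 408 − 360 = 48°
square ↑ +90°: 48 + 90 = 138°
triadic ↓ −120°: 138 − 120 = 18°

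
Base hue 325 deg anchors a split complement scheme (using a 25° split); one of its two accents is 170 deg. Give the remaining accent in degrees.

Split-complementary hues sit 25° either side of the complement.
Complement of the base 325°: 325 + 180 = 505 → 505 − 360 = 145°
The given accent 170° is 25° one side of 145°; the other accent sits 25° the other side: 145 − 25 = 120°

120°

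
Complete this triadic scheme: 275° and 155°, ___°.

35°

A triad places three hues 120° apart.
The full set through 155° is {35°, 155°, 275°}.
Given {155°, 275°}, the missing hue is 35°.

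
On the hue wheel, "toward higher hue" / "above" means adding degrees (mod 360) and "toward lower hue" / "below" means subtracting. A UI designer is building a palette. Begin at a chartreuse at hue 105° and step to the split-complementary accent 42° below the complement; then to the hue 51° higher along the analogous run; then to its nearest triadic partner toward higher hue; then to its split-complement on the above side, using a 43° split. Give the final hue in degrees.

+138° (split-comp 42° ↓): 105 + 138 = 243°
+51° (analog 51° ↑): 243 + 51 = 294°
+120° (triadic ↑): 294 + 120 = 414 → 414 − 360 = 54°
+223° (split-comp 43° ↑): 54 + 223 = 277°

277°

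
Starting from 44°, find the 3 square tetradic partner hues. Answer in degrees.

134°, 224° and 314°

A square tetradic scheme places four hues every 90°.
44 + 90 = 134°
44 + 180 = 224°
44 + 270 = 314°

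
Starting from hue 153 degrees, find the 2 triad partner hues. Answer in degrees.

A triad places three hues 120° apart.
153 + 120 = 273°
153 + 240 = 393 → 393 − 360 = 33°

273° and 33°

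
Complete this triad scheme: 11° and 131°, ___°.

A triad places three hues 120° apart.
The full set through 11° is {11°, 131°, 251°}.
Given {11°, 131°}, the missing hue is 251°.

251°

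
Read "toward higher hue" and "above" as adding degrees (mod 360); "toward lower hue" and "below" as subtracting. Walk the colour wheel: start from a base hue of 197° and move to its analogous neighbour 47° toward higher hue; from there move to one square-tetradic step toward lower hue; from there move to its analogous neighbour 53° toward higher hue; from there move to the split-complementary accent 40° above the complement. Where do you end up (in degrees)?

analog 47° ↑ +47°: 197 + 47 = 244°
square ↓ −90°: 244 − 90 = 154°
analog 53° ↑ +53°: 154 + 53 = 207°
split-comp 40° ↑ +220°: 207 + 220 = 427 → 427 − 360 = 67°

67°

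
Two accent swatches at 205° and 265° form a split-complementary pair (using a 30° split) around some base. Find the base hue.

The accents sit 30° either side of the complement, so the complement is their short-arc midpoint on the wheel.
Short-arc midpoint of 205° and 265°: 235°.
Base is 180° from the complement: 235 − 180 = 55°

55°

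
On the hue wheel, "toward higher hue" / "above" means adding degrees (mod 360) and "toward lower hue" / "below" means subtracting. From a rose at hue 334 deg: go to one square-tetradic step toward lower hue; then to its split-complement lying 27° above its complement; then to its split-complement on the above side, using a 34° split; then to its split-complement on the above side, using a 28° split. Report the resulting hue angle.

153°

square ↓ −90°: 334 − 90 = 244°
split-comp 27° ↑ +207°: 244 + 207 = 451 → 451 − 360 = 91°
split-comp 34° ↑ +214°: 91 + 214 = 305°
split-comp 28° ↑ +208°: 305 + 208 = 513 → 513 − 360 = 153°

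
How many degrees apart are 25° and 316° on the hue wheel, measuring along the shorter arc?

|25 − 316| = 291.
The shorter arc is 360 − 291 = 69°.

69°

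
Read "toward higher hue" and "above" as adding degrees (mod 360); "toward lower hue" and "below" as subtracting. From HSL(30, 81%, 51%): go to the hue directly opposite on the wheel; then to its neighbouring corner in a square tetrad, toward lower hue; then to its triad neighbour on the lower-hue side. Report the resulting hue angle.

+180° (complement): 30 + 180 = 210°
−90° (square ↓): 210 − 90 = 120°
−120° (triadic ↓): 120 − 120 = 0°

0°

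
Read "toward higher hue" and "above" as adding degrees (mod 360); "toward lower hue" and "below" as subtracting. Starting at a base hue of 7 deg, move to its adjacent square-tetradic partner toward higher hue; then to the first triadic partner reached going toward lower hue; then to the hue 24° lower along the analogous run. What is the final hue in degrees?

square ↑ +90°: 7 + 90 = 97°
triadic ↓ −120°: 97 − 120 = -23 → -23 + 360 = 337°
analog 24° ↓ −24°: 337 − 24 = 313°

313°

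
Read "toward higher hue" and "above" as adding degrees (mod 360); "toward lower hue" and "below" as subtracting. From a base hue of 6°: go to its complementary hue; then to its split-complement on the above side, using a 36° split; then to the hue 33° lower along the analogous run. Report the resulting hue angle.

complement +180°: 6 + 180 = 186°
split-comp 36° ↑ +216°: 186 + 216 = 402 → 402 − 360 = 42°
analog 33° ↓ −33°: 42 − 33 = 9°

9°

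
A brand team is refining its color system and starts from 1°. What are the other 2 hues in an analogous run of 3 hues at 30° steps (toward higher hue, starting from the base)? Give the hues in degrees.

Analogous hues sit every 30° along the wheel.
1 + 30 = 31°
1 + 60 = 61°

31° and 61°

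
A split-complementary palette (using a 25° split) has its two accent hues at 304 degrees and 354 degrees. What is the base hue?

149°

The accents sit 25° either side of the complement, so the complement is their short-arc midpoint on the wheel.
Short-arc midpoint of 304° and 354°: 329°.
Base is 180° from the complement: 329 − 180 = 149°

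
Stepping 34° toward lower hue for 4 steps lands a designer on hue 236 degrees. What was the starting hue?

4 steps of 34° (toward lower hue) give a net shift of −136°.
Start = end − shift: 236 + 136 = 372 → 372 − 360 = 12°

12°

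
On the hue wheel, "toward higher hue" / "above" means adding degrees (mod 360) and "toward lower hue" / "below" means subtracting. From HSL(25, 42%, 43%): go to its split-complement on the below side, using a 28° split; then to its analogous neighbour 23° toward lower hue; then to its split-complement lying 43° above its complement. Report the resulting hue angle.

25 + 152 = 177°   (split-comp 28° ↓)
177 − 23 = 154°   (analog 23° ↓)
154 + 223 = 377 → 377 − 360 = 17°   (split-comp 43° ↑)

17°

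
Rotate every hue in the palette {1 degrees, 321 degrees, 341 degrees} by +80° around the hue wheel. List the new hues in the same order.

81°, 41°, 61°

1 + 80 = 81°
321 + 80 = 401 → 401 − 360 = 41°
341 + 80 = 421 → 421 − 360 = 61°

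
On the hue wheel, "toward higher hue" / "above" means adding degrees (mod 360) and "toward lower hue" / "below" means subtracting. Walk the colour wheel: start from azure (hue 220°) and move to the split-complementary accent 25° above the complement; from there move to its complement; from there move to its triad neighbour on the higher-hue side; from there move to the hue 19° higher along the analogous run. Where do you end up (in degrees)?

24°

+205° (split-comp 25° ↑): 220 + 205 = 425 → 425 − 360 = 65°
+180° (complement): 65 + 180 = 245°
+120° (triadic ↑): 245 + 120 = 365 → 365 − 360 = 5°
+19° (analog 19° ↑): 5 + 19 = 24°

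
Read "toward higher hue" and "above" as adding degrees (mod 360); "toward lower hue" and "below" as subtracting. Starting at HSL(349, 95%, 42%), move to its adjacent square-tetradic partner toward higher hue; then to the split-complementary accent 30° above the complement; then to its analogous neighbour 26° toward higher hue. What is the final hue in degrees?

315°

square ↑ +90°: 349 + 90 = 439 → 439 − 360 = 79°
split-comp 30° ↑ +210°: 79 + 210 = 289°
analog 26° ↑ +26°: 289 + 26 = 315°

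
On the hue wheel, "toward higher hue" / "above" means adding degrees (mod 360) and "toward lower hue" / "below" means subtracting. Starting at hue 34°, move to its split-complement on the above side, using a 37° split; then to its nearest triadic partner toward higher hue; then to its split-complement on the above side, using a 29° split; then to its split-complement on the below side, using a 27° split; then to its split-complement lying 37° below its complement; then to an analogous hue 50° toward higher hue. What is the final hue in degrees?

206°

split-comp 37° ↑ +217°: 34 + 217 = 251°
triadic ↑ +120°: 251 + 120 = 371 → 371 − 360 = 11°
split-comp 29° ↑ +209°: 11 + 209 = 220°
split-comp 27° ↓ +153°: 220 + 153 = 373 → 373 − 360 = 13°
split-comp 37° ↓ +143°: 13 + 143 = 156°
analog 50° ↑ +50°: 156 + 50 = 206°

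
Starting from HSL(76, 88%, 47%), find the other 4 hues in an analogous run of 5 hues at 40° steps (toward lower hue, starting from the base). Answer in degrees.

76 − 40 = 36°
76 − 80 = -4 → -4 + 360 = 356°
76 − 120 = -44 → -44 + 360 = 316°
76 − 160 = -84 → -84 + 360 = 276°

36°, 356°, 316°, 276°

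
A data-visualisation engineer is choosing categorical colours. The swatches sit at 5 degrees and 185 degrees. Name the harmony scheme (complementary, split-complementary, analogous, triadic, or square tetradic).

complementary

Sort the hues: 5°, 185°.
Successive gaps around the wheel: 180°, 180°.
Two hues 180° apart are complementary.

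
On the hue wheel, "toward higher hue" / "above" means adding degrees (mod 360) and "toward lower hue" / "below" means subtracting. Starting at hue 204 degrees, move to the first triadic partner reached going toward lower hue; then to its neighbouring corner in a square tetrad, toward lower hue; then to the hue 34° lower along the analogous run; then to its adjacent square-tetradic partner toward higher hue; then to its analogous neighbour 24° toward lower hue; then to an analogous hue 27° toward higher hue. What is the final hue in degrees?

−120° (triadic ↓): 204 − 120 = 84°
−90° (square ↓): 84 − 90 = -6 → -6 + 360 = 354°
−34° (analog 34° ↓): 354 − 34 = 320°
+90° (square ↑): 320 + 90 = 410 → 410 − 360 = 50°
−24° (analog 24° ↓): 50 − 24 = 26°
+27° (analog 27° ↑): 26 + 27 = 53°

53°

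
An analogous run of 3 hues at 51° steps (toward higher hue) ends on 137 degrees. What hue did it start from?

2 steps of 51° (toward higher hue) give a net shift of +102°.
Start = end − shift: 137 − 102 = 35°

35°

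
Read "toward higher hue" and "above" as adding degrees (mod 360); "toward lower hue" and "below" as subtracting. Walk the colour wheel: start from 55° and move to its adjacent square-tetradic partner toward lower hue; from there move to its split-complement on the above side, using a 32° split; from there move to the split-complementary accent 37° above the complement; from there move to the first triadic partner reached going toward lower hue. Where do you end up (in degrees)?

274°

−90° (square ↓): 55 − 90 = -35 → -35 + 360 = 325°
+212° (split-comp 32° ↑): 325 + 212 = 537 → 537 − 360 = 177°
+217° (split-comp 37° ↑): 177 + 217 = 394 → 394 − 360 = 34°
−120° (triadic ↓): 34 − 120 = -86 → -86 + 360 = 274°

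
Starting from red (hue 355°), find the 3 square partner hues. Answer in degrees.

85°, 175°, 265°

355 + 90 = 445 → 445 − 360 = 85°
355 + 180 = 535 → 535 − 360 = 175°
355 + 270 = 625 → 625 − 360 = 265°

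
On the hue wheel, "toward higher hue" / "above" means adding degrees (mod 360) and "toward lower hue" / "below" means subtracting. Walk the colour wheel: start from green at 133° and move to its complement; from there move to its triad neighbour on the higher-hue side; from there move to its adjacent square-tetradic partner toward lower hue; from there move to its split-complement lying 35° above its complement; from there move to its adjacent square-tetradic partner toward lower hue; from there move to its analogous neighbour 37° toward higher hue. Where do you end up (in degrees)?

145°

+180° (complement): 133 + 180 = 313°
+120° (triadic ↑): 313 + 120 = 433 → 433 − 360 = 73°
−90° (square ↓): 73 − 90 = -17 → -17 + 360 = 343°
+215° (split-comp 35° ↑): 343 + 215 = 558 → 558 − 360 = 198°
−90° (square ↓): 198 − 90 = 108°
+37° (analog 37° ↑): 108 + 37 = 145°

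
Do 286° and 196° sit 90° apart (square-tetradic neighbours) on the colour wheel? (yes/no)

yes

Angular distance: |286 − 196| = 90 = 90°.
90° apart (square-tetradic neighbours) requires 90°.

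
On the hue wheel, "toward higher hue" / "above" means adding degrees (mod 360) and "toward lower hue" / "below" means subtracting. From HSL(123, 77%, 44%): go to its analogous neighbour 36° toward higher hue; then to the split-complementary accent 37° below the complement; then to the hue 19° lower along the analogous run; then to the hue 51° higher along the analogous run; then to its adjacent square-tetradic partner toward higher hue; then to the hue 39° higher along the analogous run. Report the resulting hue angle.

+36° (analog 36° ↑): 123 + 36 = 159°
+143° (split-comp 37° ↓): 159 + 143 = 302°
−19° (analog 19° ↓): 302 − 19 = 283°
+51° (analog 51° ↑): 283 + 51 = 334°
+90° (square ↑): 334 + 90 = 424 → 424 − 360 = 64°
+39° (analog 39° ↑): 64 + 39 = 103°

103°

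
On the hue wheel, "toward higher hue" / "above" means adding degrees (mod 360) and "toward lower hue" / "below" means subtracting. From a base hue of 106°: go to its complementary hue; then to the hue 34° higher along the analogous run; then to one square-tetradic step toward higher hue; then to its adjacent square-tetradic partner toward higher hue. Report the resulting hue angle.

140°

complement +180°: 106 + 180 = 286°
analog 34° ↑ +34°: 286 + 34 = 320°
square ↑ +90°: 320 + 90 = 410 → 410 − 360 = 50°
square ↑ +90°: 50 + 90 = 140°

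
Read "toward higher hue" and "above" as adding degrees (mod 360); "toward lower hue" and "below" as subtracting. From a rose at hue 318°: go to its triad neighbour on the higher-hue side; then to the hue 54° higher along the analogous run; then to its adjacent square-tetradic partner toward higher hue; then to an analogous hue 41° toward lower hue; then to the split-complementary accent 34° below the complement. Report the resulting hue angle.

triadic ↑ +120°: 318 + 120 = 438 → 438 − 360 = 78°
analog 54° ↑ +54°: 78 + 54 = 132°
square ↑ +90°: 132 + 90 = 222°
analog 41° ↓ −41°: 222 − 41 = 181°
split-comp 34° ↓ +146°: 181 + 146 = 327°

327°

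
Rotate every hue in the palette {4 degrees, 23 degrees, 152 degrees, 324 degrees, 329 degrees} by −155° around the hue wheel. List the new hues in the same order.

209°, 228°, 357°, 169°, 174°

4 − 155 = -151 → -151 + 360 = 209°
23 − 155 = -132 → -132 + 360 = 228°
152 − 155 = -3 → -3 + 360 = 357°
324 − 155 = 169°
329 − 155 = 174°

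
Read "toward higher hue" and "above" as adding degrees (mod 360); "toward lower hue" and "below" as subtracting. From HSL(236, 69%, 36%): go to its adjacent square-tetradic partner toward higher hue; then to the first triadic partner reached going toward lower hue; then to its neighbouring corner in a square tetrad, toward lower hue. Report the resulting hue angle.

116°

+90° (square ↑): 236 + 90 = 326°
−120° (triadic ↓): 326 − 120 = 206°
−90° (square ↓): 206 − 90 = 116°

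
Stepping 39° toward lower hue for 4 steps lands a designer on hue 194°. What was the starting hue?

350°

4 steps of 39° (toward lower hue) give a net shift of −156°.
Start = end − shift: 194 + 156 = 350°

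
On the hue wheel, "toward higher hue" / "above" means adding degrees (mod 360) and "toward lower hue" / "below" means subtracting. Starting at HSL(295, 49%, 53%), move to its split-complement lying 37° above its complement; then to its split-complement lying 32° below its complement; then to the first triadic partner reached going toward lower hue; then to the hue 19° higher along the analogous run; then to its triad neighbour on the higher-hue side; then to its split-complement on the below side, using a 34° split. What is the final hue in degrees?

split-comp 37° ↑ +217°: 295 + 217 = 512 → 512 − 360 = 152°
split-comp 32° ↓ +148°: 152 + 148 = 300°
triadic ↓ −120°: 300 − 120 = 180°
analog 19° ↑ +19°: 180 + 19 = 199°
triadic ↑ +120°: 199 + 120 = 319°
split-comp 34° ↓ +146°: 319 + 146 = 465 → 465 − 360 = 105°

105°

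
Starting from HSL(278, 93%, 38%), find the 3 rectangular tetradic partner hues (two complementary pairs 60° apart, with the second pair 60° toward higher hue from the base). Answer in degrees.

278 + 60 = 338°
278 + 180 = 458 → 458 − 360 = 98°
278 + 240 = 518 → 518 − 360 = 158°

338°, 98° and 158°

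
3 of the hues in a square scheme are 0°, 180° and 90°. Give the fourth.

270°

A square tetradic scheme places four hues every 90°.
The full set through 0° is {0°, 90°, 180°, 270°}.
Given {0°, 90°, 180°}, the missing hue is 270°.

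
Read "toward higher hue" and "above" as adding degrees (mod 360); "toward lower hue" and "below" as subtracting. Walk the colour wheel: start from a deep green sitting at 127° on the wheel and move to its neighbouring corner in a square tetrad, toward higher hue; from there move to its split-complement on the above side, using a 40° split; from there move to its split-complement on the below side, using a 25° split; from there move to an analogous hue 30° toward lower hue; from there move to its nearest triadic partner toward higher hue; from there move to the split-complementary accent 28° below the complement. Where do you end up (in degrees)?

+90° (square ↑): 127 + 90 = 217°
+220° (split-comp 40° ↑): 217 + 220 = 437 → 437 − 360 = 77°
+155° (split-comp 25° ↓): 77 + 155 = 232°
−30° (analog 30° ↓): 232 − 30 = 202°
+120° (triadic ↑): 202 + 120 = 322°
+152° (split-comp 28° ↓): 322 + 152 = 474 → 474 − 360 = 114°

114°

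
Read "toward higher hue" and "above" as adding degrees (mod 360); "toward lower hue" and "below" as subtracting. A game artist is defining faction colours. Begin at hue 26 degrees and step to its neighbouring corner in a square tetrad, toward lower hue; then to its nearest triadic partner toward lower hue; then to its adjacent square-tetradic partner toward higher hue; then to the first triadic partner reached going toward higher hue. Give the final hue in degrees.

−90° (square ↓): 26 − 90 = -64 → -64 + 360 = 296°
−120° (triadic ↓): 296 − 120 = 176°
+90° (square ↑): 176 + 90 = 266°
+120° (triadic ↑): 266 + 120 = 386 → 386 − 360 = 26°

26°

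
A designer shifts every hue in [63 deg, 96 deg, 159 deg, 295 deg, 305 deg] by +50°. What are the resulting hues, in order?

113°, 146°, 209°, 345°, 355°

63 + 50 = 113°
96 + 50 = 146°
159 + 50 = 209°
295 + 50 = 345°
305 + 50 = 355°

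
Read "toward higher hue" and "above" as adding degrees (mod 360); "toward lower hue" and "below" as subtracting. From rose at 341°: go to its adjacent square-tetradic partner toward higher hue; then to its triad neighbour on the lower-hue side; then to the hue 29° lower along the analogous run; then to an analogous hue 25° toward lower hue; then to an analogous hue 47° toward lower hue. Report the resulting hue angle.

210°

square ↑ +90°: 341 + 90 = 431 → 431 − 360 = 71°
triadic ↓ −120°: 71 − 120 = -49 → -49 + 360 = 311°
analog 29° ↓ −29°: 311 − 29 = 282°
analog 25° ↓ −25°: 282 − 25 = 257°
analog 47° ↓ −47°: 257 − 47 = 210°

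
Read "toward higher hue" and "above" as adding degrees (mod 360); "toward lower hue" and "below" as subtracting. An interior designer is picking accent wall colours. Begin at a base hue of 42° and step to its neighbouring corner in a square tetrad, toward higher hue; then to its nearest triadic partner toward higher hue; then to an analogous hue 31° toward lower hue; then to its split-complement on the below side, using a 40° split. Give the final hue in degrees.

1°

42 + 90 = 132°   (square ↑)
132 + 120 = 252°   (triadic ↑)
252 − 31 = 221°   (analog 31° ↓)
221 + 140 = 361 → 361 − 360 = 1°   (split-comp 40° ↓)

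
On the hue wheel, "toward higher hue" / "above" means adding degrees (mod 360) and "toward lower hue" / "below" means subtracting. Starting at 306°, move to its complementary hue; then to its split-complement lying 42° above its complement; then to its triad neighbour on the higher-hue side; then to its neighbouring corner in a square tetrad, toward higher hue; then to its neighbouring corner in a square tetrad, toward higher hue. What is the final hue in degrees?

288°

306 + 180 = 486 → 486 − 360 = 126°   (complement)
126 + 222 = 348°   (split-comp 42° ↑)
348 + 120 = 468 → 468 − 360 = 108°   (triadic ↑)
108 + 90 = 198°   (square ↑)
198 + 90 = 288°   (square ↑)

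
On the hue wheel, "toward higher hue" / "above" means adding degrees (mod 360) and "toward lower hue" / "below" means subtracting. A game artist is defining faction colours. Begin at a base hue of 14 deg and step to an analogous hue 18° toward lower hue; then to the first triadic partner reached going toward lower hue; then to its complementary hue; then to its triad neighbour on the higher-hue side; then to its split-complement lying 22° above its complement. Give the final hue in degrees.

18°

−18° (analog 18° ↓): 14 − 18 = -4 → -4 + 360 = 356°
−120° (triadic ↓): 356 − 120 = 236°
+180° (complement): 236 + 180 = 416 → 416 − 360 = 56°
+120° (triadic ↑): 56 + 120 = 176°
+202° (split-comp 22° ↑): 176 + 202 = 378 → 378 − 360 = 18°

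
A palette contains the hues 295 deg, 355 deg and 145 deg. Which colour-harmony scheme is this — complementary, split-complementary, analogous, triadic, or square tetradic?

split-complementary

Sort the hues: 145°, 295°, 355°.
Successive gaps around the wheel: 150°, 60°, 150°.
Two 150° gaps and one 60° gap — a base hue opposite a pair of accents 30° either side of its complement — is the split-complementary pattern.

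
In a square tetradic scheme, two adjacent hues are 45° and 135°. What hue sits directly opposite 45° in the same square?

225°

A square tetradic scheme places four hues 90° apart; opposite corners are 180° apart.
45 + 180 = 225°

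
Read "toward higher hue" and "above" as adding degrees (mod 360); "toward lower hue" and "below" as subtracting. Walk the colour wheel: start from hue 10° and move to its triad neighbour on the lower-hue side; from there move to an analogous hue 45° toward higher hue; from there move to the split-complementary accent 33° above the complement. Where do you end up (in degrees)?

−120° (triadic ↓): 10 − 120 = -110 → -110 + 360 = 250°
+45° (analog 45° ↑): 250 + 45 = 295°
+213° (split-comp 33° ↑): 295 + 213 = 508 → 508 − 360 = 148°

148°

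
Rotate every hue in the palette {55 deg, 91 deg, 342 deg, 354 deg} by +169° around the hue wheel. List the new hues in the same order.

224°, 260°, 151°, 163°

55 + 169 = 224°
91 + 169 = 260°
342 + 169 = 511 → 511 − 360 = 151°
354 + 169 = 523 → 523 − 360 = 163°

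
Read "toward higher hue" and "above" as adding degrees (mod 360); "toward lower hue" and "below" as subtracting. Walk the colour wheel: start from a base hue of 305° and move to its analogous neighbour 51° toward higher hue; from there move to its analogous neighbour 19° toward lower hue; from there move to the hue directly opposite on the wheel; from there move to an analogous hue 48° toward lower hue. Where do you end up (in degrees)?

305 + 51 = 356°   (analog 51° ↑)
356 − 19 = 337°   (analog 19° ↓)
337 + 180 = 517 → 517 − 360 = 157°   (complement)
157 − 48 = 109°   (analog 48° ↓)

109°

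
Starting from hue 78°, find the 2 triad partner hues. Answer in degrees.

198° and 318°

A triad places three hues 120° apart.
78 + 120 = 198°
78 + 240 = 318°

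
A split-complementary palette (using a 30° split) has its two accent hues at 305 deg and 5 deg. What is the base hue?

The accents sit 30° either side of the complement, so the complement is their short-arc midpoint on the wheel.
Short-arc midpoint of 305° and 5°: 335°.
Base is 180° from the complement: 335 − 180 = 155°

155°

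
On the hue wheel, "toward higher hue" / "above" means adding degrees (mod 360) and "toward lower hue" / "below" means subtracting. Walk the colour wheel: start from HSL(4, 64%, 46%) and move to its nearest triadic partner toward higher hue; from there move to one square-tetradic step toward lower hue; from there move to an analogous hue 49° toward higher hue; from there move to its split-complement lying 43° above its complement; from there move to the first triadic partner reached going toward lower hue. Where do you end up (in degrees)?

186°

triadic ↑ +120°: 4 + 120 = 124°
square ↓ −90°: 124 − 90 = 34°
analog 49° ↑ +49°: 34 + 49 = 83°
split-comp 43° ↑ +223°: 83 + 223 = 306°
triadic ↓ −120°: 306 − 120 = 186°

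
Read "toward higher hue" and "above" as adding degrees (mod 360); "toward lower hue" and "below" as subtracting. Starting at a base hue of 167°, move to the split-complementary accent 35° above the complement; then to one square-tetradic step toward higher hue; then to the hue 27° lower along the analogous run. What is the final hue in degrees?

85°

split-comp 35° ↑ +215°: 167 + 215 = 382 → 382 − 360 = 22°
square ↑ +90°: 22 + 90 = 112°
analog 27° ↓ −27°: 112 − 27 = 85°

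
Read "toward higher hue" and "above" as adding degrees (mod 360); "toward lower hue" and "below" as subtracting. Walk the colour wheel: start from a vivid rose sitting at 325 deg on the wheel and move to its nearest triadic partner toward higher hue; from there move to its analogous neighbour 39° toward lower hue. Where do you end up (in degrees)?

triadic ↑ +120°: 325 + 120 = 445 → 445 − 360 = 85°
analog 39° ↓ −39°: 85 − 39 = 46°

46°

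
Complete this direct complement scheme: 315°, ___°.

The complement sits 180° across the wheel.
The full set through 315° is {135°, 315°}.
Given {315°}, the missing hue is 135°.

135°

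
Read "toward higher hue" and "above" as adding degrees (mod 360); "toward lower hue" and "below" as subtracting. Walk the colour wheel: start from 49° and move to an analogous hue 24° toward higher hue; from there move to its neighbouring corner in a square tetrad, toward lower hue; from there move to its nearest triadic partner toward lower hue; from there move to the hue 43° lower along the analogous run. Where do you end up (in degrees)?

analog 24° ↑ +24°: 49 + 24 = 73°
square ↓ −90°: 73 − 90 = -17 → -17 + 360 = 343°
triadic ↓ −120°: 343 − 120 = 223°
analog 43° ↓ −43°: 223 − 43 = 180°

180°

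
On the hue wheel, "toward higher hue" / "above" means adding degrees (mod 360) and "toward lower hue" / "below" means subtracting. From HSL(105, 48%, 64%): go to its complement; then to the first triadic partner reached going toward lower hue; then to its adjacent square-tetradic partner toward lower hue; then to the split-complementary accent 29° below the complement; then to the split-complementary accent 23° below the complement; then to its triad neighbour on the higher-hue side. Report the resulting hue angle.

143°

105 + 180 = 285°   (complement)
285 − 120 = 165°   (triadic ↓)
165 − 90 = 75°   (square ↓)
75 + 151 = 226°   (split-comp 29° ↓)
226 + 157 = 383 → 383 − 360 = 23°   (split-comp 23° ↓)
23 + 120 = 143°   (triadic ↑)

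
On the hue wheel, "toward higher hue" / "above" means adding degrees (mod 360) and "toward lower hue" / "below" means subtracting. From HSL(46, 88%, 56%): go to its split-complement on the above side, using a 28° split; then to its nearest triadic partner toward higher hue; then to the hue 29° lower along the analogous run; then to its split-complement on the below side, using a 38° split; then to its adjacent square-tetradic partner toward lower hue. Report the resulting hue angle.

+208° (split-comp 28° ↑): 46 + 208 = 254°
+120° (triadic ↑): 254 + 120 = 374 → 374 − 360 = 14°
−29° (analog 29° ↓): 14 − 29 = -15 → -15 + 360 = 345°
+142° (split-comp 38° ↓): 345 + 142 = 487 → 487 − 360 = 127°
−90° (square ↓): 127 − 90 = 37°

37°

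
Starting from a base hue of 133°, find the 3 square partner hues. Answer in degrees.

223°, 313°, and 43°

A square tetradic scheme places four hues every 90°.
133 + 90 = 223°
133 + 180 = 313°
133 + 270 = 403 → 403 − 360 = 43°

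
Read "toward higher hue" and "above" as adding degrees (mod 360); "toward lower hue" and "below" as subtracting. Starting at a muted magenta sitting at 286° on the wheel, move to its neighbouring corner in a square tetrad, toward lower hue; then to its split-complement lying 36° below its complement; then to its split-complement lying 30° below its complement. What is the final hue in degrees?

130°

286 − 90 = 196°   (square ↓)
196 + 144 = 340°   (split-comp 36° ↓)
340 + 150 = 490 → 490 − 360 = 130°   (split-comp 30° ↓)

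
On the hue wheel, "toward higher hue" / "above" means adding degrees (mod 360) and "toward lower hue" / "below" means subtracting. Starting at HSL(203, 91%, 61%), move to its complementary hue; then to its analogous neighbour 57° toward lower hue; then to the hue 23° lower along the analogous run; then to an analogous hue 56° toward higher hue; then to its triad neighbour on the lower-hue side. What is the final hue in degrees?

203 + 180 = 383 → 383 − 360 = 23°   (complement)
23 − 57 = -34 → -34 + 360 = 326°   (analog 57° ↓)
326 − 23 = 303°   (analog 23° ↓)
303 + 56 = 359°   (analog 56° ↑)
359 − 120 = 239°   (triadic ↓)

239°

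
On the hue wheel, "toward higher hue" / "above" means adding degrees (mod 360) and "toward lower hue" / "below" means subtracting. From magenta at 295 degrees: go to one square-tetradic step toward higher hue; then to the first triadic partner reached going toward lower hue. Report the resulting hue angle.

295 + 90 = 385 → 385 − 360 = 25°   (square ↑)
25 − 120 = -95 → -95 + 360 = 265°   (triadic ↓)

265°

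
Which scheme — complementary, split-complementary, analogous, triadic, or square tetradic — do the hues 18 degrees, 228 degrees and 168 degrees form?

Sort the hues: 18°, 168°, 228°.
Successive gaps around the wheel: 150°, 60°, 150°.
Two 150° gaps and one 60° gap — a base hue opposite a pair of accents 30° either side of its complement — is the split-complementary pattern.

split-complementary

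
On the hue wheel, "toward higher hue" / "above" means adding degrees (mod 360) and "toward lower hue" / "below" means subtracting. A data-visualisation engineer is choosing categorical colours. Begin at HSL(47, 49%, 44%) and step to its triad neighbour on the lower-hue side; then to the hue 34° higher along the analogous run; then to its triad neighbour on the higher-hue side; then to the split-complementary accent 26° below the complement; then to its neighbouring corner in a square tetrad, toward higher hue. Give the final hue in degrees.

325°

47 − 120 = -73 → -73 + 360 = 287°   (triadic ↓)
287 + 34 = 321°   (analog 34° ↑)
321 + 120 = 441 → 441 − 360 = 81°   (triadic ↑)
81 + 154 = 235°   (split-comp 26° ↓)
235 + 90 = 325°   (square ↑)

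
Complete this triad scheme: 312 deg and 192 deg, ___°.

A triad places three hues 120° apart.
The full set through 192° is {72°, 192°, 312°}.
Given {192°, 312°}, the missing hue is 72°.

72°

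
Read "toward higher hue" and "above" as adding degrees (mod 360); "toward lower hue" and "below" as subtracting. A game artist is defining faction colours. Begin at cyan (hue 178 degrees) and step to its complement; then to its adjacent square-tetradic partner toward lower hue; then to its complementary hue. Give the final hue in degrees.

88°

complement +180°: 178 + 180 = 358°
square ↓ −90°: 358 − 90 = 268°
complement +180°: 268 + 180 = 448 → 448 − 360 = 88°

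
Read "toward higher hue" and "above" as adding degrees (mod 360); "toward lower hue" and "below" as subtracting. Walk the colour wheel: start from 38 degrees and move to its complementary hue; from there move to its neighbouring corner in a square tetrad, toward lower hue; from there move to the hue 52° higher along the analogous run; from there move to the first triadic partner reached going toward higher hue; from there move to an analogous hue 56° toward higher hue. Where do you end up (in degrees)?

38 + 180 = 218°   (complement)
218 − 90 = 128°   (square ↓)
128 + 52 = 180°   (analog 52° ↑)
180 + 120 = 300°   (triadic ↑)
300 + 56 = 356°   (analog 56° ↑)

356°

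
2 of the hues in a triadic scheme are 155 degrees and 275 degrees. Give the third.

A triad places three hues 120° apart.
The full set through 155° is {35°, 155°, 275°}.
Given {155°, 275°}, the missing hue is 35°.

35°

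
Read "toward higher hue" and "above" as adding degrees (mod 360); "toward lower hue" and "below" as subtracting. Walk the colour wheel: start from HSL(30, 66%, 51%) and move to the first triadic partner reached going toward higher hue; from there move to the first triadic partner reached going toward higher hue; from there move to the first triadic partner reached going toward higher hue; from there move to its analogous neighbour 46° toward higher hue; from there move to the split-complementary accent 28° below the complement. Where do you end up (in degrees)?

228°

+120° (triadic ↑): 30 + 120 = 150°
+120° (triadic ↑): 150 + 120 = 270°
+120° (triadic ↑): 270 + 120 = 390 → 390 − 360 = 30°
+46° (analog 46° ↑): 30 + 46 = 76°
+152° (split-comp 28° ↓): 76 + 152 = 228°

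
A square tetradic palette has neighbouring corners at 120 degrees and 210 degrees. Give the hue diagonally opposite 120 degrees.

A square tetradic scheme places four hues 90° apart; opposite corners are 180° apart.
120 + 180 = 300°

300°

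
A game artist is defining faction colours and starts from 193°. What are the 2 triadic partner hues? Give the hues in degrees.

313° and 73°

A triad places three hues 120° apart.
193 + 120 = 313°
193 + 240 = 433 → 433 − 360 = 73°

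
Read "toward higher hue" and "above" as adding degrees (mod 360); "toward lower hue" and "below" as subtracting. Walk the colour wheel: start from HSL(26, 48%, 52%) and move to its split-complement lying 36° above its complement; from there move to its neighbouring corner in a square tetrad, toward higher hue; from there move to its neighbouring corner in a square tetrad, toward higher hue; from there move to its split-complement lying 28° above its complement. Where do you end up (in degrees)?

270°

split-comp 36° ↑ +216°: 26 + 216 = 242°
square ↑ +90°: 242 + 90 = 332°
square ↑ +90°: 332 + 90 = 422 → 422 − 360 = 62°
split-comp 28° ↑ +208°: 62 + 208 = 270°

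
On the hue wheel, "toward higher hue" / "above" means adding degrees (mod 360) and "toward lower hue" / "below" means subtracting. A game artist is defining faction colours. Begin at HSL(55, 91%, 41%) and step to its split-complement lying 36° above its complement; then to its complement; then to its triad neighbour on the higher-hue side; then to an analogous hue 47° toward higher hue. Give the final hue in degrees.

258°

+216° (split-comp 36° ↑): 55 + 216 = 271°
+180° (complement): 271 + 180 = 451 → 451 − 360 = 91°
+120° (triadic ↑): 91 + 120 = 211°
+47° (analog 47° ↑): 211 + 47 = 258°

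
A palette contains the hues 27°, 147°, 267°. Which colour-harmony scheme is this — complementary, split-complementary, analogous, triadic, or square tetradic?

Sort the hues: 27°, 147°, 267°.
Successive gaps around the wheel: 120°, 120°, 120°.
Three hues equally spaced 120° apart form a triad.

triadic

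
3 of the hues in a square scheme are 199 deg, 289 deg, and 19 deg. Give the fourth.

A square tetradic scheme places four hues every 90°.
The full set through 19° is {19°, 109°, 199°, 289°}.
Given {19°, 199°, 289°}, the missing hue is 109°.

109°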